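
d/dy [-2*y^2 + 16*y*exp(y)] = 16*y*exp(y) - 4*y + 16*exp(y)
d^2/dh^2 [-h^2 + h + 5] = -2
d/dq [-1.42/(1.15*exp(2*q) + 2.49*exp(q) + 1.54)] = (3.266*exp(q) + 3.5358)*exp(q)/(1.15*exp(2*q) + 2.49*exp(q) + 1.54)^2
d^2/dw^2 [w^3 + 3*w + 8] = 6*w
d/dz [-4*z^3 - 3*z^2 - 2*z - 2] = -12*z^2 - 6*z - 2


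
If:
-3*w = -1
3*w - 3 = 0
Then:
No Solution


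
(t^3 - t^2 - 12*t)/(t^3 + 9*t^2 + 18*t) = (t - 4)/(t + 6)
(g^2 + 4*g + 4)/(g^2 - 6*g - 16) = (g + 2)/(g - 8)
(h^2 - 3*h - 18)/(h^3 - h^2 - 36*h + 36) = (h + 3)/(h^2 + 5*h - 6)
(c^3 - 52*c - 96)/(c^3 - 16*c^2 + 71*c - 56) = (c^2 + 8*c + 12)/(c^2 - 8*c + 7)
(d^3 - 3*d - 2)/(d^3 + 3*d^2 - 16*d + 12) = (d^2 + 2*d + 1)/(d^2 + 5*d - 6)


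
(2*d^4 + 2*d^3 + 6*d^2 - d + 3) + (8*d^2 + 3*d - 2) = 2*d^4 + 2*d^3 + 14*d^2 + 2*d + 1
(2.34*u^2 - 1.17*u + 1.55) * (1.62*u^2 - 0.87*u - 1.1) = 3.7908*u^4 - 3.9312*u^3 + 0.9549*u^2 - 0.0615000000000001*u - 1.705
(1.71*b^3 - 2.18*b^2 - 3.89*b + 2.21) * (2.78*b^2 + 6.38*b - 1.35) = 4.7538*b^5 + 4.8494*b^4 - 27.0311*b^3 - 15.7314*b^2 + 19.3513*b - 2.9835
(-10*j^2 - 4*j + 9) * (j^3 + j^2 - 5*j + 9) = -10*j^5 - 14*j^4 + 55*j^3 - 61*j^2 - 81*j + 81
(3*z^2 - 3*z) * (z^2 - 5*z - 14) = 3*z^4 - 18*z^3 - 27*z^2 + 42*z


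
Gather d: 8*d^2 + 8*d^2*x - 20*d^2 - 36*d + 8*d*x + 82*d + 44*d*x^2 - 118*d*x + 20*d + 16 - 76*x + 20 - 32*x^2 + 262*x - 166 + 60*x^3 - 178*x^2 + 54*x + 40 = d^2*(8*x - 12) + d*(44*x^2 - 110*x + 66) + 60*x^3 - 210*x^2 + 240*x - 90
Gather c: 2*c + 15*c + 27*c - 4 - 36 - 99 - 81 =44*c - 220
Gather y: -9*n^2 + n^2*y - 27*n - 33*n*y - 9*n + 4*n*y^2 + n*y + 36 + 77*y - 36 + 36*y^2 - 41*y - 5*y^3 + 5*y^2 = -9*n^2 - 36*n - 5*y^3 + y^2*(4*n + 41) + y*(n^2 - 32*n + 36)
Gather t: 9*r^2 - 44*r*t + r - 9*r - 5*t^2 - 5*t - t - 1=9*r^2 - 8*r - 5*t^2 + t*(-44*r - 6) - 1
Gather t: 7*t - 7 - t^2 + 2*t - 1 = -t^2 + 9*t - 8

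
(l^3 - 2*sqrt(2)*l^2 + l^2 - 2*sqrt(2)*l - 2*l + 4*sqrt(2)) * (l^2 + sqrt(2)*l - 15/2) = l^5 - sqrt(2)*l^4 + l^4 - 27*l^3/2 - sqrt(2)*l^3 - 23*l^2/2 + 17*sqrt(2)*l^2 + 15*sqrt(2)*l + 23*l - 30*sqrt(2)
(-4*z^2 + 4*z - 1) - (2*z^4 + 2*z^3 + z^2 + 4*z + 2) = -2*z^4 - 2*z^3 - 5*z^2 - 3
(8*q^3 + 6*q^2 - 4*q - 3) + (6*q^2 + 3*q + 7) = 8*q^3 + 12*q^2 - q + 4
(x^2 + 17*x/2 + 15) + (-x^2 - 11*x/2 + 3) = 3*x + 18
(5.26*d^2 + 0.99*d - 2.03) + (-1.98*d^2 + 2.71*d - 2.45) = 3.28*d^2 + 3.7*d - 4.48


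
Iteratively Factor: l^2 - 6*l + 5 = (l - 5)*(l - 1)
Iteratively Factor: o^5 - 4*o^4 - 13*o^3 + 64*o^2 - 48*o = (o)*(o^4 - 4*o^3 - 13*o^2 + 64*o - 48) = o*(o - 1)*(o^3 - 3*o^2 - 16*o + 48) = o*(o - 4)*(o - 1)*(o^2 + o - 12) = o*(o - 4)*(o - 1)*(o + 4)*(o - 3)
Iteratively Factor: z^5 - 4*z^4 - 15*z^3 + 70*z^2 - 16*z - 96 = (z - 3)*(z^4 - z^3 - 18*z^2 + 16*z + 32) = (z - 3)*(z + 1)*(z^3 - 2*z^2 - 16*z + 32) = (z - 4)*(z - 3)*(z + 1)*(z^2 + 2*z - 8) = (z - 4)*(z - 3)*(z - 2)*(z + 1)*(z + 4)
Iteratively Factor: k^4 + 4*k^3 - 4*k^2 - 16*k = (k)*(k^3 + 4*k^2 - 4*k - 16) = k*(k + 2)*(k^2 + 2*k - 8) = k*(k + 2)*(k + 4)*(k - 2)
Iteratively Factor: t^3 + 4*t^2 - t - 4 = (t - 1)*(t^2 + 5*t + 4) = (t - 1)*(t + 4)*(t + 1)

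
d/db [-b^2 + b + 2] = 1 - 2*b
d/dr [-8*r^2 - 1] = -16*r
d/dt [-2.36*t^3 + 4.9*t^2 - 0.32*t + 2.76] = -7.08*t^2 + 9.8*t - 0.32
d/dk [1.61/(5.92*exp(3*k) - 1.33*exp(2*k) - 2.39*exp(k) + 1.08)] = (-28.5936*exp(2*k) + 4.2826*exp(k) + 3.8479)*exp(k)/(5.92*exp(3*k) - 1.33*exp(2*k) - 2.39*exp(k) + 1.08)^2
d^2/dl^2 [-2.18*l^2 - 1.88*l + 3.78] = -4.36000000000000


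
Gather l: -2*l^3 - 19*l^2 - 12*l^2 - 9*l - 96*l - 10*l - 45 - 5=-2*l^3 - 31*l^2 - 115*l - 50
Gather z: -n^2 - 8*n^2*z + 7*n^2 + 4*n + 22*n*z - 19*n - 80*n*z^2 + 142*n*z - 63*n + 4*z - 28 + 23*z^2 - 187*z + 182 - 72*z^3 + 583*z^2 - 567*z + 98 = 6*n^2 - 78*n - 72*z^3 + z^2*(606 - 80*n) + z*(-8*n^2 + 164*n - 750) + 252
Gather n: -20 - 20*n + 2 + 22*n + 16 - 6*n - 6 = -4*n - 8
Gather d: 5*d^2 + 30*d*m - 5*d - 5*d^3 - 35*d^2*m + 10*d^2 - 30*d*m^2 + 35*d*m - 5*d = -5*d^3 + d^2*(15 - 35*m) + d*(-30*m^2 + 65*m - 10)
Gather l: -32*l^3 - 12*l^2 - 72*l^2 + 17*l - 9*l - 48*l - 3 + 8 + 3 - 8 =-32*l^3 - 84*l^2 - 40*l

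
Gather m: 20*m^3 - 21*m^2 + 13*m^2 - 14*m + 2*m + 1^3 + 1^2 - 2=20*m^3 - 8*m^2 - 12*m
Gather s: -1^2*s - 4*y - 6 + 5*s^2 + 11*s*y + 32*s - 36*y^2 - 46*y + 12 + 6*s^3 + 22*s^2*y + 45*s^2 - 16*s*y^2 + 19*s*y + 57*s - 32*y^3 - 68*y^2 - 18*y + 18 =6*s^3 + s^2*(22*y + 50) + s*(-16*y^2 + 30*y + 88) - 32*y^3 - 104*y^2 - 68*y + 24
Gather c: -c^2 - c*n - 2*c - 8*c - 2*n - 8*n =-c^2 + c*(-n - 10) - 10*n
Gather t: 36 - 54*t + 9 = 45 - 54*t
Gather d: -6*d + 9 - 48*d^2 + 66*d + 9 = -48*d^2 + 60*d + 18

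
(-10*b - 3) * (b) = -10*b^2 - 3*b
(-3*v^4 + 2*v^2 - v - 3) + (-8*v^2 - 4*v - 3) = -3*v^4 - 6*v^2 - 5*v - 6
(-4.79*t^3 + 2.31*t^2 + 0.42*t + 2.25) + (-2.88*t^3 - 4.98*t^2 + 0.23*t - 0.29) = -7.67*t^3 - 2.67*t^2 + 0.65*t + 1.96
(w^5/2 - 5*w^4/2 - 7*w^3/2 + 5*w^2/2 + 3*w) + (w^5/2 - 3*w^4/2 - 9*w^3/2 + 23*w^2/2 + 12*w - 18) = w^5 - 4*w^4 - 8*w^3 + 14*w^2 + 15*w - 18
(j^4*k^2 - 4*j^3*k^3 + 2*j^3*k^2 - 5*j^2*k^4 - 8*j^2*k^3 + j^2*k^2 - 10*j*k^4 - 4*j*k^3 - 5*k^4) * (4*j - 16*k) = 4*j^5*k^2 - 32*j^4*k^3 + 8*j^4*k^2 + 44*j^3*k^4 - 64*j^3*k^3 + 4*j^3*k^2 + 80*j^2*k^5 + 88*j^2*k^4 - 32*j^2*k^3 + 160*j*k^5 + 44*j*k^4 + 80*k^5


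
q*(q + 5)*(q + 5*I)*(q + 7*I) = q^4 + 5*q^3 + 12*I*q^3 - 35*q^2 + 60*I*q^2 - 175*q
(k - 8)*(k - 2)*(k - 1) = k^3 - 11*k^2 + 26*k - 16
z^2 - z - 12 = (z - 4)*(z + 3)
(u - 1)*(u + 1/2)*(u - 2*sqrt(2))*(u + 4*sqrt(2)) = u^4 - u^3/2 + 2*sqrt(2)*u^3 - 33*u^2/2 - sqrt(2)*u^2 - sqrt(2)*u + 8*u + 8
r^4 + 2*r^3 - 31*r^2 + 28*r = r*(r - 4)*(r - 1)*(r + 7)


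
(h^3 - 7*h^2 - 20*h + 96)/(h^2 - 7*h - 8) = (h^2 + h - 12)/(h + 1)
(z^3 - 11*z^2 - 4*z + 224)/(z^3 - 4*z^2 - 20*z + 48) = (z^2 - 15*z + 56)/(z^2 - 8*z + 12)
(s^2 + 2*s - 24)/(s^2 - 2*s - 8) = (s + 6)/(s + 2)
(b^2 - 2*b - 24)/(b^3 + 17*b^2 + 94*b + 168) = (b - 6)/(b^2 + 13*b + 42)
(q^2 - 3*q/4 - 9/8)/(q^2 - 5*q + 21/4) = (4*q + 3)/(2*(2*q - 7))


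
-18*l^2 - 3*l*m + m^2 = (-6*l + m)*(3*l + m)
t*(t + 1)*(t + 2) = t^3 + 3*t^2 + 2*t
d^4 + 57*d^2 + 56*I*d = d*(d - 8*I)*(d + I)*(d + 7*I)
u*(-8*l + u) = -8*l*u + u^2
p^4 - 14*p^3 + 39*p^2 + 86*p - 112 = (p - 8)*(p - 7)*(p - 1)*(p + 2)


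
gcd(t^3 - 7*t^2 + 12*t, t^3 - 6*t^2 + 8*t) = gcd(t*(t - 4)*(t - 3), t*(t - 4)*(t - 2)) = t^2 - 4*t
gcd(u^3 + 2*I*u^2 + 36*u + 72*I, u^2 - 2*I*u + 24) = u - 6*I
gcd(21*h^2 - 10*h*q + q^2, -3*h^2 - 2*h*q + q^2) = -3*h + q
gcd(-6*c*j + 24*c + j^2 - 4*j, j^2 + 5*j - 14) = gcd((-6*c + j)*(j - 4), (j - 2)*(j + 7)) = 1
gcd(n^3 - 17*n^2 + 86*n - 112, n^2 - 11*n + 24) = n - 8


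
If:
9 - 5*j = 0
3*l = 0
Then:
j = 9/5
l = 0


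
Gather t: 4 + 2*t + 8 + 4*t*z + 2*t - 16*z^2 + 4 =t*(4*z + 4) - 16*z^2 + 16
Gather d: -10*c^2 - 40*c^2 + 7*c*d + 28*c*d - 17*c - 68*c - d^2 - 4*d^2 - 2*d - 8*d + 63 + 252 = -50*c^2 - 85*c - 5*d^2 + d*(35*c - 10) + 315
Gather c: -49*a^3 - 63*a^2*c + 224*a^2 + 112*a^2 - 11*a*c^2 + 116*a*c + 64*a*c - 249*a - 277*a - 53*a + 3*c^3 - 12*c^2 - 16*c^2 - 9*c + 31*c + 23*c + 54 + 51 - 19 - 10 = -49*a^3 + 336*a^2 - 579*a + 3*c^3 + c^2*(-11*a - 28) + c*(-63*a^2 + 180*a + 45) + 76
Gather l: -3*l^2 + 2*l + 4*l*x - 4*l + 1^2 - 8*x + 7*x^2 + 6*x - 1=-3*l^2 + l*(4*x - 2) + 7*x^2 - 2*x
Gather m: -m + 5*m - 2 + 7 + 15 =4*m + 20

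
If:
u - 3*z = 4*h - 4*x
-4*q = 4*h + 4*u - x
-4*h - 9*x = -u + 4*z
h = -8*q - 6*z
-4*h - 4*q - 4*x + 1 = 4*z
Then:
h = 268/587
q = 1387/2348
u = -605/587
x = 39/587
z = -507/587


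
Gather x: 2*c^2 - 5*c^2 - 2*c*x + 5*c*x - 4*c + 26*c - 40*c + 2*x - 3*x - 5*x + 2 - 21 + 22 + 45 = -3*c^2 - 18*c + x*(3*c - 6) + 48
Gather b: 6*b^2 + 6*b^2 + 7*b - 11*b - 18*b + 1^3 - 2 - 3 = 12*b^2 - 22*b - 4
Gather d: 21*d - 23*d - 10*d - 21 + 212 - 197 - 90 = -12*d - 96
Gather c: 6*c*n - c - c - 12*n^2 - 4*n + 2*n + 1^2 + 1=c*(6*n - 2) - 12*n^2 - 2*n + 2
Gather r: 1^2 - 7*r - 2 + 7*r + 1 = 0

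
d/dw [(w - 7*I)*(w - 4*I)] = 2*w - 11*I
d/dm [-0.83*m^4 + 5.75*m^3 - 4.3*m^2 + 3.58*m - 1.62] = -3.32*m^3 + 17.25*m^2 - 8.6*m + 3.58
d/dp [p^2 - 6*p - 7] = 2*p - 6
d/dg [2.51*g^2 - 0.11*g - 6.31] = 5.02*g - 0.11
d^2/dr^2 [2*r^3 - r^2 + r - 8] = 12*r - 2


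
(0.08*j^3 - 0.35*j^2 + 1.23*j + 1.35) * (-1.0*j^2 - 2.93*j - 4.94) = -0.08*j^5 + 0.1156*j^4 - 0.5997*j^3 - 3.2249*j^2 - 10.0317*j - 6.669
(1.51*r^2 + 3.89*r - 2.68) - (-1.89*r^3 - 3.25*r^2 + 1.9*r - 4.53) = 1.89*r^3 + 4.76*r^2 + 1.99*r + 1.85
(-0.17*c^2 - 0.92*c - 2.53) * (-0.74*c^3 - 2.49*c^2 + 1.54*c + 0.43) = 0.1258*c^5 + 1.1041*c^4 + 3.9012*c^3 + 4.8098*c^2 - 4.2918*c - 1.0879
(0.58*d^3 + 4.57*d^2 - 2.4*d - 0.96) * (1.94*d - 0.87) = 1.1252*d^4 + 8.3612*d^3 - 8.6319*d^2 + 0.2256*d + 0.8352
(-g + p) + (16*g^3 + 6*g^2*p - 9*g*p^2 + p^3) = 16*g^3 + 6*g^2*p - 9*g*p^2 - g + p^3 + p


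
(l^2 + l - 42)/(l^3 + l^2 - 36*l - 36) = (l + 7)/(l^2 + 7*l + 6)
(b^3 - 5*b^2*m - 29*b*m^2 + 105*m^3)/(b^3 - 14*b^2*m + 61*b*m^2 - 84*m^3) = (b + 5*m)/(b - 4*m)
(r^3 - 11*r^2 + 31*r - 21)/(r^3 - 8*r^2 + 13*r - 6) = (r^2 - 10*r + 21)/(r^2 - 7*r + 6)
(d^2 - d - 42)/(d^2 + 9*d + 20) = (d^2 - d - 42)/(d^2 + 9*d + 20)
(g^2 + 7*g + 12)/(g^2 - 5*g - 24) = (g + 4)/(g - 8)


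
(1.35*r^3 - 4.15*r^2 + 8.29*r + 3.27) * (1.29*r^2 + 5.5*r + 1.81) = 1.7415*r^5 + 2.0715*r^4 - 9.6874*r^3 + 42.3018*r^2 + 32.9899*r + 5.9187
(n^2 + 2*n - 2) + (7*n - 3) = n^2 + 9*n - 5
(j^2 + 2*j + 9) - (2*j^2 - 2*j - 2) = -j^2 + 4*j + 11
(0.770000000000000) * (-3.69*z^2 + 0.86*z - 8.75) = -2.8413*z^2 + 0.6622*z - 6.7375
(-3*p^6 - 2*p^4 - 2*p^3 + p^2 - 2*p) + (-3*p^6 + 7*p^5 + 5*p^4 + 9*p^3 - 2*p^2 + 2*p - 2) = -6*p^6 + 7*p^5 + 3*p^4 + 7*p^3 - p^2 - 2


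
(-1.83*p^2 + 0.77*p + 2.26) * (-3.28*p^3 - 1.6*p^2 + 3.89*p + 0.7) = 6.0024*p^5 + 0.402400000000001*p^4 - 15.7635*p^3 - 1.9017*p^2 + 9.3304*p + 1.582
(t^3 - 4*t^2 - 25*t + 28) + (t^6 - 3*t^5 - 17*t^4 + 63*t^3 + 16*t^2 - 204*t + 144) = t^6 - 3*t^5 - 17*t^4 + 64*t^3 + 12*t^2 - 229*t + 172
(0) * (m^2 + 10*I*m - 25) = 0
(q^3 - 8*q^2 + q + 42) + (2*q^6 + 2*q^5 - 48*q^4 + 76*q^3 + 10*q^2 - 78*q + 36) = 2*q^6 + 2*q^5 - 48*q^4 + 77*q^3 + 2*q^2 - 77*q + 78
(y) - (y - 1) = 1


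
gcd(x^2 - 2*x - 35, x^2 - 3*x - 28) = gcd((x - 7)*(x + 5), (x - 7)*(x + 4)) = x - 7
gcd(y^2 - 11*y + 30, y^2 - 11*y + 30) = y^2 - 11*y + 30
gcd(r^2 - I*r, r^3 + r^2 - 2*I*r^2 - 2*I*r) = r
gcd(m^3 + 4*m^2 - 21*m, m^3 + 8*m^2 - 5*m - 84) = m^2 + 4*m - 21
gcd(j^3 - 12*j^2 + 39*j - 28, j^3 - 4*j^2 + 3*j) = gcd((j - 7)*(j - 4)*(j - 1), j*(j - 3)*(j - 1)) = j - 1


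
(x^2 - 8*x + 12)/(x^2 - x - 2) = (x - 6)/(x + 1)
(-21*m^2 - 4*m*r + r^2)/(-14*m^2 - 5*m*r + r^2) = (3*m + r)/(2*m + r)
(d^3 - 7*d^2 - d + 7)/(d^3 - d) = (d - 7)/d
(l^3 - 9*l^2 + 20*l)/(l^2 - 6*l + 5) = l*(l - 4)/(l - 1)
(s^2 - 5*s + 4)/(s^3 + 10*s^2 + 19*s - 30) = (s - 4)/(s^2 + 11*s + 30)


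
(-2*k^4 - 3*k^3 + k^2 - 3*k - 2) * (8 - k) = 2*k^5 - 13*k^4 - 25*k^3 + 11*k^2 - 22*k - 16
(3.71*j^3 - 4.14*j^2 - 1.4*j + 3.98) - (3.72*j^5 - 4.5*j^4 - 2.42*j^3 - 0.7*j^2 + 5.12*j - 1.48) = -3.72*j^5 + 4.5*j^4 + 6.13*j^3 - 3.44*j^2 - 6.52*j + 5.46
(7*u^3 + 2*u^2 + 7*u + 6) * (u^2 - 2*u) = 7*u^5 - 12*u^4 + 3*u^3 - 8*u^2 - 12*u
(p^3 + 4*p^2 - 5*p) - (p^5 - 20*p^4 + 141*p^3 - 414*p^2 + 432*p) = -p^5 + 20*p^4 - 140*p^3 + 418*p^2 - 437*p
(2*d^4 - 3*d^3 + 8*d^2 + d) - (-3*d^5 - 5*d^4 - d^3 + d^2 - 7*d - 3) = 3*d^5 + 7*d^4 - 2*d^3 + 7*d^2 + 8*d + 3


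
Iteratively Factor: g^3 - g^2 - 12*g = (g)*(g^2 - g - 12) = g*(g - 4)*(g + 3)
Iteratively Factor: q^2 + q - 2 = (q - 1)*(q + 2)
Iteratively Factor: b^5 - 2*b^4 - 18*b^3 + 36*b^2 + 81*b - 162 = (b + 3)*(b^4 - 5*b^3 - 3*b^2 + 45*b - 54) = (b - 2)*(b + 3)*(b^3 - 3*b^2 - 9*b + 27) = (b - 3)*(b - 2)*(b + 3)*(b^2 - 9) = (b - 3)^2*(b - 2)*(b + 3)*(b + 3)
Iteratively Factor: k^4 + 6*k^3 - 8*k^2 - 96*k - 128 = (k + 2)*(k^3 + 4*k^2 - 16*k - 64) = (k + 2)*(k + 4)*(k^2 - 16) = (k + 2)*(k + 4)^2*(k - 4)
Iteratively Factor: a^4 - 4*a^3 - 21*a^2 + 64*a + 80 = (a + 4)*(a^3 - 8*a^2 + 11*a + 20) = (a - 5)*(a + 4)*(a^2 - 3*a - 4) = (a - 5)*(a + 1)*(a + 4)*(a - 4)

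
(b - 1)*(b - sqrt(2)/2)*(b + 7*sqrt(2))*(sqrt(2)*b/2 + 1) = sqrt(2)*b^4/2 - sqrt(2)*b^3/2 + 15*b^3/2 - 15*b^2/2 + 3*sqrt(2)*b^2 - 7*b - 3*sqrt(2)*b + 7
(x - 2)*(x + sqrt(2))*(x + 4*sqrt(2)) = x^3 - 2*x^2 + 5*sqrt(2)*x^2 - 10*sqrt(2)*x + 8*x - 16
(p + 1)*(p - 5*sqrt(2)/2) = p^2 - 5*sqrt(2)*p/2 + p - 5*sqrt(2)/2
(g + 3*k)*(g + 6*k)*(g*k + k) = g^3*k + 9*g^2*k^2 + g^2*k + 18*g*k^3 + 9*g*k^2 + 18*k^3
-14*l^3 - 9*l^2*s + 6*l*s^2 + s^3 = (-2*l + s)*(l + s)*(7*l + s)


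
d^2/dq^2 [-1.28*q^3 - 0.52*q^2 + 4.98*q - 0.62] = -7.68*q - 1.04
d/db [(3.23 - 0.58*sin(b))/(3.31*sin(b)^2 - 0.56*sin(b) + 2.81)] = (1.9198*sin(b)^2 - 21.3826*sin(b) + 0.179)*cos(b)/(10.9561*sin(b)^4 - 3.7072*sin(b)^3 + 18.9158*sin(b)^2 - 3.1472*sin(b) + 7.8961)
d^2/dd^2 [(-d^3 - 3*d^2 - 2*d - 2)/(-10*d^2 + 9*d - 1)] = 2*(541*d^3 + 483*d^2 - 597*d + 163)/(1000*d^6 - 2700*d^5 + 2730*d^4 - 1269*d^3 + 273*d^2 - 27*d + 1)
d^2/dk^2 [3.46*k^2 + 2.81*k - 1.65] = 6.92000000000000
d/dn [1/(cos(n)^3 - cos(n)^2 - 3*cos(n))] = -(3*sin(n)^3/cos(n)^2 + 2*tan(n))/(sin(n)^2 + cos(n) + 2)^2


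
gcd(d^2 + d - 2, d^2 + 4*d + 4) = d + 2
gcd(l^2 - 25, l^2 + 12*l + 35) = l + 5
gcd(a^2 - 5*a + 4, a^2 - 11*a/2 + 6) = a - 4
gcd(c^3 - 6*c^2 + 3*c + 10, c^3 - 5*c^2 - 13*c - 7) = c + 1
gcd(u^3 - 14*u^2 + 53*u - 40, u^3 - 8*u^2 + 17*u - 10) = u^2 - 6*u + 5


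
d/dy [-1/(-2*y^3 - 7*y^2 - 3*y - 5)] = (-6*y^2 - 14*y - 3)/(2*y^3 + 7*y^2 + 3*y + 5)^2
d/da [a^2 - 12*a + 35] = 2*a - 12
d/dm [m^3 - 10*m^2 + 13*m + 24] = 3*m^2 - 20*m + 13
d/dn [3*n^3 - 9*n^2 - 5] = 9*n*(n - 2)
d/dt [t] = 1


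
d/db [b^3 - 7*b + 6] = 3*b^2 - 7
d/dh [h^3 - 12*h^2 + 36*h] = 3*h^2 - 24*h + 36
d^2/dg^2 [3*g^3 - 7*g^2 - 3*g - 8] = 18*g - 14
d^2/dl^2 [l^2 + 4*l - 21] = 2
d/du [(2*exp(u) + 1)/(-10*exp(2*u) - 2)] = (5*exp(2*u) + 5*exp(u) - 1)*exp(u)/(25*exp(4*u) + 10*exp(2*u) + 1)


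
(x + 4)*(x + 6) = x^2 + 10*x + 24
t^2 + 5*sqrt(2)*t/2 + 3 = (t + sqrt(2))*(t + 3*sqrt(2)/2)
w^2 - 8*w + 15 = (w - 5)*(w - 3)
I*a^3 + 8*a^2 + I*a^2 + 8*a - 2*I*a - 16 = (a + 2)*(a - 8*I)*(I*a - I)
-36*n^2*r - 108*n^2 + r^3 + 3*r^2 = (-6*n + r)*(6*n + r)*(r + 3)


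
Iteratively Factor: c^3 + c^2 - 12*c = (c + 4)*(c^2 - 3*c) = (c - 3)*(c + 4)*(c)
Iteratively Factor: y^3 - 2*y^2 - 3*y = (y + 1)*(y^2 - 3*y) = y*(y + 1)*(y - 3)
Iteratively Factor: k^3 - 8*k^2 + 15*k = (k)*(k^2 - 8*k + 15) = k*(k - 3)*(k - 5)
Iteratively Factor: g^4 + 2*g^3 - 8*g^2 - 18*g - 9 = (g + 3)*(g^3 - g^2 - 5*g - 3) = (g + 1)*(g + 3)*(g^2 - 2*g - 3) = (g - 3)*(g + 1)*(g + 3)*(g + 1)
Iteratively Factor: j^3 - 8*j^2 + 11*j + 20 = (j - 4)*(j^2 - 4*j - 5) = (j - 5)*(j - 4)*(j + 1)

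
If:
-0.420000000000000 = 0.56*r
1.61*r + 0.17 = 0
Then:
No Solution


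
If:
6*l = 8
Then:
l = 4/3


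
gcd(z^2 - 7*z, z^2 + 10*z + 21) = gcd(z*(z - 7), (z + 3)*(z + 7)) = 1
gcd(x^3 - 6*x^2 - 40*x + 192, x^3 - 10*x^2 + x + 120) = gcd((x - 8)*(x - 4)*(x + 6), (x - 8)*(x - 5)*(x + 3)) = x - 8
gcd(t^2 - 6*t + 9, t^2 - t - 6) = t - 3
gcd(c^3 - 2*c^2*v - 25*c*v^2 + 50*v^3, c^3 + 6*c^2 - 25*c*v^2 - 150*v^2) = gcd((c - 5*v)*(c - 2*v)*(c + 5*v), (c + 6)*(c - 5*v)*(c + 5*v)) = -c^2 + 25*v^2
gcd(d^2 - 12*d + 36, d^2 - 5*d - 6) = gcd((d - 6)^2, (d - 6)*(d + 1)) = d - 6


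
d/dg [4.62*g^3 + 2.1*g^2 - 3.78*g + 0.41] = 13.86*g^2 + 4.2*g - 3.78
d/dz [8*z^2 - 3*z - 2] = 16*z - 3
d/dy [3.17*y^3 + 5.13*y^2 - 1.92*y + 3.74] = 9.51*y^2 + 10.26*y - 1.92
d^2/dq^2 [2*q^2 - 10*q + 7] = 4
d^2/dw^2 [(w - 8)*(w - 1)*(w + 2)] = 6*w - 14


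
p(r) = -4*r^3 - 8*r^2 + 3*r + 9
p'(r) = -12*r^2 - 16*r + 3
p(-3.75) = 96.19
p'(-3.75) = -105.75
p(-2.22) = 6.68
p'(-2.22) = -20.62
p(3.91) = -340.68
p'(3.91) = -243.02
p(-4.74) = 241.02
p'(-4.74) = -190.77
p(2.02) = -50.55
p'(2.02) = -78.28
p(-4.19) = 150.22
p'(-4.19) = -140.63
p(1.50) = -18.00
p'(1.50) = -48.00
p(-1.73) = 0.58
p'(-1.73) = -5.23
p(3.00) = -162.00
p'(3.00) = -153.00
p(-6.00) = 567.00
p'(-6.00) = -333.00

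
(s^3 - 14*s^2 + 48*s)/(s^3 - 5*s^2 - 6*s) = (s - 8)/(s + 1)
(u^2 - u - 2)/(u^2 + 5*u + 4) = (u - 2)/(u + 4)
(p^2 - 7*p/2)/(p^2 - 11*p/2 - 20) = p*(7 - 2*p)/(-2*p^2 + 11*p + 40)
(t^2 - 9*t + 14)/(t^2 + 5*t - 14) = (t - 7)/(t + 7)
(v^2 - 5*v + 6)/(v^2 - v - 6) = (v - 2)/(v + 2)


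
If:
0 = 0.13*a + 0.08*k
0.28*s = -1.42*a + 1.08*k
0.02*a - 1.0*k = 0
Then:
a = 0.00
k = 0.00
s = 0.00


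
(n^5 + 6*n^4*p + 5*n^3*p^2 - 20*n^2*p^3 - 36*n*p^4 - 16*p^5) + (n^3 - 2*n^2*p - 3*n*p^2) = n^5 + 6*n^4*p + 5*n^3*p^2 + n^3 - 20*n^2*p^3 - 2*n^2*p - 36*n*p^4 - 3*n*p^2 - 16*p^5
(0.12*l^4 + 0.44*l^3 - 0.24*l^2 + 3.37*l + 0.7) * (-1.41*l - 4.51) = -0.1692*l^5 - 1.1616*l^4 - 1.646*l^3 - 3.6693*l^2 - 16.1857*l - 3.157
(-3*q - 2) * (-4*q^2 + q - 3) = 12*q^3 + 5*q^2 + 7*q + 6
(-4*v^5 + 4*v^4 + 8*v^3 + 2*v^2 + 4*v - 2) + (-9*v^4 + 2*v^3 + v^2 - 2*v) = -4*v^5 - 5*v^4 + 10*v^3 + 3*v^2 + 2*v - 2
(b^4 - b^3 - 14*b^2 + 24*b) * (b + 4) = b^5 + 3*b^4 - 18*b^3 - 32*b^2 + 96*b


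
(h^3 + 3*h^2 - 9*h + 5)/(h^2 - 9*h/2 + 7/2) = 2*(h^2 + 4*h - 5)/(2*h - 7)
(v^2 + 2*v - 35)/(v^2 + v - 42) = (v - 5)/(v - 6)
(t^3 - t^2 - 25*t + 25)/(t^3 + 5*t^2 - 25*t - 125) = (t - 1)/(t + 5)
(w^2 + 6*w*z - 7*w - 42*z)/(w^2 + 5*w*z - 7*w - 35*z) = (w + 6*z)/(w + 5*z)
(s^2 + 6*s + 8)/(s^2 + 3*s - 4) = (s + 2)/(s - 1)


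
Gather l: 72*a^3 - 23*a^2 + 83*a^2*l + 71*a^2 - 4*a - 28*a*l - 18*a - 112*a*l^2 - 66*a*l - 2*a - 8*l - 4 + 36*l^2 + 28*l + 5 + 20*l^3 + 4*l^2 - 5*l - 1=72*a^3 + 48*a^2 - 24*a + 20*l^3 + l^2*(40 - 112*a) + l*(83*a^2 - 94*a + 15)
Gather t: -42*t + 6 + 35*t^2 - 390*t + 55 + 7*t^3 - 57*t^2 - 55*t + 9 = 7*t^3 - 22*t^2 - 487*t + 70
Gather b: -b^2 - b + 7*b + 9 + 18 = -b^2 + 6*b + 27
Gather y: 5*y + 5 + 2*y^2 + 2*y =2*y^2 + 7*y + 5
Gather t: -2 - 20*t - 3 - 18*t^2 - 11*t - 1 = -18*t^2 - 31*t - 6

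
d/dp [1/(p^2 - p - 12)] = (1 - 2*p)/(-p^2 + p + 12)^2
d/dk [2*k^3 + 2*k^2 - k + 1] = 6*k^2 + 4*k - 1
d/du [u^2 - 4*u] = 2*u - 4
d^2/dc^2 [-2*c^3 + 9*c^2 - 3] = 18 - 12*c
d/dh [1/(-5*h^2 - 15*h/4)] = 4*(8*h + 3)/(5*h^2*(4*h + 3)^2)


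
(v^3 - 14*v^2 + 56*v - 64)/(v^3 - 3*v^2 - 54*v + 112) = (v - 4)/(v + 7)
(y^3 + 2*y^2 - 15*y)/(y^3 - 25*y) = (y - 3)/(y - 5)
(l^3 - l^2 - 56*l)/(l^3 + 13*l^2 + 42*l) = (l - 8)/(l + 6)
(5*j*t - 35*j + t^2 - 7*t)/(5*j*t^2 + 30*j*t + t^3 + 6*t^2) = (t - 7)/(t*(t + 6))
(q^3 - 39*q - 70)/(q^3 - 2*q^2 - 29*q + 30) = (q^2 - 5*q - 14)/(q^2 - 7*q + 6)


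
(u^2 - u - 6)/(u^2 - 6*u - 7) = (-u^2 + u + 6)/(-u^2 + 6*u + 7)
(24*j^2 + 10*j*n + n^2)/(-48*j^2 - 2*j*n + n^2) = (-4*j - n)/(8*j - n)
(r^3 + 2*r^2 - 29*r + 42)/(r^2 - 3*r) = r + 5 - 14/r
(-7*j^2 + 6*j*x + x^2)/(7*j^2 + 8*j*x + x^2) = (-j + x)/(j + x)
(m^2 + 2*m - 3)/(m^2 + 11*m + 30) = (m^2 + 2*m - 3)/(m^2 + 11*m + 30)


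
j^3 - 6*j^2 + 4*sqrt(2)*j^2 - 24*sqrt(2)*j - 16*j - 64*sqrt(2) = (j - 8)*(j + 2)*(j + 4*sqrt(2))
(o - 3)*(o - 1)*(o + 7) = o^3 + 3*o^2 - 25*o + 21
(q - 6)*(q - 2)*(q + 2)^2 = q^4 - 4*q^3 - 16*q^2 + 16*q + 48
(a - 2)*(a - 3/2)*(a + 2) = a^3 - 3*a^2/2 - 4*a + 6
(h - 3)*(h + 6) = h^2 + 3*h - 18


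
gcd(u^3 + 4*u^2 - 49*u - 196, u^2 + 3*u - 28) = u + 7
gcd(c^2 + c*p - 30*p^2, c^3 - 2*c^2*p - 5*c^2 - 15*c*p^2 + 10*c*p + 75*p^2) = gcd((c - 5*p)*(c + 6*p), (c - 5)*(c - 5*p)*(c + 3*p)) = -c + 5*p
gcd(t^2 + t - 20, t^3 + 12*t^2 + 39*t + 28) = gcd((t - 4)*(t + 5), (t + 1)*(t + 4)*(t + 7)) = 1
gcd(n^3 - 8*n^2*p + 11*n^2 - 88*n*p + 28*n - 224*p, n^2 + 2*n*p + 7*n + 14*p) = n + 7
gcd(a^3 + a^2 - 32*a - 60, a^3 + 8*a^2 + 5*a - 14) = a + 2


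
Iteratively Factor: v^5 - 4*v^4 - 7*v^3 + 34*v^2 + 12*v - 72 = (v - 2)*(v^4 - 2*v^3 - 11*v^2 + 12*v + 36) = (v - 3)*(v - 2)*(v^3 + v^2 - 8*v - 12) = (v - 3)*(v - 2)*(v + 2)*(v^2 - v - 6) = (v - 3)^2*(v - 2)*(v + 2)*(v + 2)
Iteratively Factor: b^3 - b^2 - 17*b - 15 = (b - 5)*(b^2 + 4*b + 3) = (b - 5)*(b + 3)*(b + 1)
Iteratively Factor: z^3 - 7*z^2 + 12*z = (z)*(z^2 - 7*z + 12) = z*(z - 3)*(z - 4)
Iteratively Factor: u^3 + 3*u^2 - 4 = (u + 2)*(u^2 + u - 2) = (u - 1)*(u + 2)*(u + 2)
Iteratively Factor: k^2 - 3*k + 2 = (k - 2)*(k - 1)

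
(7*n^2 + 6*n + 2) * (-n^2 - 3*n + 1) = -7*n^4 - 27*n^3 - 13*n^2 + 2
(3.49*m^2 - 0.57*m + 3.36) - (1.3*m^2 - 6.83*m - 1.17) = 2.19*m^2 + 6.26*m + 4.53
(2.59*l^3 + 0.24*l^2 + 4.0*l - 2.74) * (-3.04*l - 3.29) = -7.8736*l^4 - 9.2507*l^3 - 12.9496*l^2 - 4.8304*l + 9.0146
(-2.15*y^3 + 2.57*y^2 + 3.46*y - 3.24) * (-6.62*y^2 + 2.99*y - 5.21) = 14.233*y^5 - 23.4419*y^4 - 4.0194*y^3 + 18.4045*y^2 - 27.7142*y + 16.8804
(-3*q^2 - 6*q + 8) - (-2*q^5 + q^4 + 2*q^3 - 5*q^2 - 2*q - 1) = 2*q^5 - q^4 - 2*q^3 + 2*q^2 - 4*q + 9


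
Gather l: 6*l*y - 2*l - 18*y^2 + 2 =l*(6*y - 2) - 18*y^2 + 2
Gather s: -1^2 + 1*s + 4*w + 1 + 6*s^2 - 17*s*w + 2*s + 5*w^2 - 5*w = 6*s^2 + s*(3 - 17*w) + 5*w^2 - w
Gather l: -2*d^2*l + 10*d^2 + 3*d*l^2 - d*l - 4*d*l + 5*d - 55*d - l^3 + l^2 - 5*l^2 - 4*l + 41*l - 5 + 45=10*d^2 - 50*d - l^3 + l^2*(3*d - 4) + l*(-2*d^2 - 5*d + 37) + 40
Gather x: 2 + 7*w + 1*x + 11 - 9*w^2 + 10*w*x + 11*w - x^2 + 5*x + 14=-9*w^2 + 18*w - x^2 + x*(10*w + 6) + 27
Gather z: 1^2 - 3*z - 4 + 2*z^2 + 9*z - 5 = 2*z^2 + 6*z - 8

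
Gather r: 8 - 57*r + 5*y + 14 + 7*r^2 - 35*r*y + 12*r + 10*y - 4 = 7*r^2 + r*(-35*y - 45) + 15*y + 18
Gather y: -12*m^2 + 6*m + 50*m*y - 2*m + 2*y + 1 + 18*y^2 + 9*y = -12*m^2 + 4*m + 18*y^2 + y*(50*m + 11) + 1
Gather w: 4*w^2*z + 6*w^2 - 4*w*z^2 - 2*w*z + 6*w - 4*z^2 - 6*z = w^2*(4*z + 6) + w*(-4*z^2 - 2*z + 6) - 4*z^2 - 6*z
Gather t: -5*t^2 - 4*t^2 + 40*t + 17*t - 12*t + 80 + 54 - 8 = -9*t^2 + 45*t + 126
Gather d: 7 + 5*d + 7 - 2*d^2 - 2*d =-2*d^2 + 3*d + 14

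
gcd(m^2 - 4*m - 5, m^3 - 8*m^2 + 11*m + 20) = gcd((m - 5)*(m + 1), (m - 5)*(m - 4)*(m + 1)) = m^2 - 4*m - 5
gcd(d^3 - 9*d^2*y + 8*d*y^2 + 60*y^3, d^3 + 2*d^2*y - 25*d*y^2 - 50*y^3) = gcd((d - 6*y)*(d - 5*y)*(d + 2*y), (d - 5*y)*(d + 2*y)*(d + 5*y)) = -d^2 + 3*d*y + 10*y^2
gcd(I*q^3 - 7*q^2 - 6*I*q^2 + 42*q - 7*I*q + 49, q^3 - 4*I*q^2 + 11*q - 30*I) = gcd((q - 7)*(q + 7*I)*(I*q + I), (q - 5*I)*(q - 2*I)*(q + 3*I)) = 1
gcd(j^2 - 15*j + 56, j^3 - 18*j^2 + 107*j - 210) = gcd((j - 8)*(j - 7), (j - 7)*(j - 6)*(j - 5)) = j - 7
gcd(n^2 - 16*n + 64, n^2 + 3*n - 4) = 1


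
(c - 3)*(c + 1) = c^2 - 2*c - 3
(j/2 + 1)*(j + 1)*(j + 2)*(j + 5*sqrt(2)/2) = j^4/2 + 5*sqrt(2)*j^3/4 + 5*j^3/2 + 4*j^2 + 25*sqrt(2)*j^2/4 + 2*j + 10*sqrt(2)*j + 5*sqrt(2)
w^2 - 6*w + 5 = (w - 5)*(w - 1)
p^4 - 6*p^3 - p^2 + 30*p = p*(p - 5)*(p - 3)*(p + 2)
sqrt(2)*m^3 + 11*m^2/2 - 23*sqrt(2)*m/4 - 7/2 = (m - sqrt(2))*(m + 7*sqrt(2)/2)*(sqrt(2)*m + 1/2)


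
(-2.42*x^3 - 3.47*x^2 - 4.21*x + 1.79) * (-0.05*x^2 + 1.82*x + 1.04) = 0.121*x^5 - 4.2309*x^4 - 8.6217*x^3 - 11.3605*x^2 - 1.1206*x + 1.8616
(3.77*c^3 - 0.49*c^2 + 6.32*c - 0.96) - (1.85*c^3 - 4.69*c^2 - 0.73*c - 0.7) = 1.92*c^3 + 4.2*c^2 + 7.05*c - 0.26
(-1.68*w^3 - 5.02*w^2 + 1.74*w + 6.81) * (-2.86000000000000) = 4.8048*w^3 + 14.3572*w^2 - 4.9764*w - 19.4766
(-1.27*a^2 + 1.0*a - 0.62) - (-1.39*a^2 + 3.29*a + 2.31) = 0.12*a^2 - 2.29*a - 2.93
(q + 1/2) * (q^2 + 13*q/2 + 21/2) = q^3 + 7*q^2 + 55*q/4 + 21/4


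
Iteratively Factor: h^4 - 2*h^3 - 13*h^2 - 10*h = (h + 1)*(h^3 - 3*h^2 - 10*h) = (h - 5)*(h + 1)*(h^2 + 2*h) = h*(h - 5)*(h + 1)*(h + 2)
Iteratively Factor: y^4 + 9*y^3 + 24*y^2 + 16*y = (y)*(y^3 + 9*y^2 + 24*y + 16) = y*(y + 4)*(y^2 + 5*y + 4) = y*(y + 4)^2*(y + 1)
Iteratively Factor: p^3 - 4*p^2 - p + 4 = (p - 1)*(p^2 - 3*p - 4) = (p - 1)*(p + 1)*(p - 4)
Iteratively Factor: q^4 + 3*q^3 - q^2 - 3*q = (q)*(q^3 + 3*q^2 - q - 3) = q*(q - 1)*(q^2 + 4*q + 3) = q*(q - 1)*(q + 3)*(q + 1)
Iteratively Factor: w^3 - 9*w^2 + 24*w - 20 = (w - 2)*(w^2 - 7*w + 10) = (w - 5)*(w - 2)*(w - 2)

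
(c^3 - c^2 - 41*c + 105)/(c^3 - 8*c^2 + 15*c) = (c + 7)/c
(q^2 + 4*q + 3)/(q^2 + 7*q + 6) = (q + 3)/(q + 6)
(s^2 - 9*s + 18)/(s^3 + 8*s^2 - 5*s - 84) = (s - 6)/(s^2 + 11*s + 28)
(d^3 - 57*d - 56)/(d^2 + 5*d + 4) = (d^2 - d - 56)/(d + 4)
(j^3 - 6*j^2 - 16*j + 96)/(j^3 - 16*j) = (j - 6)/j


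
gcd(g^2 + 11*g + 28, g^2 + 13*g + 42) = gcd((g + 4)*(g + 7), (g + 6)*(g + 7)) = g + 7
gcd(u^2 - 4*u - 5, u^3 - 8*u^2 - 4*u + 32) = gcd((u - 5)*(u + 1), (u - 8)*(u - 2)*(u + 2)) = 1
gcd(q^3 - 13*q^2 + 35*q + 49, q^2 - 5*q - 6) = q + 1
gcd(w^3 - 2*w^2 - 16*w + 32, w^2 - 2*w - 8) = w - 4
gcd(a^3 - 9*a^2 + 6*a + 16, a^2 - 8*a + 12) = a - 2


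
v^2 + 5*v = v*(v + 5)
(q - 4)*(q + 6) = q^2 + 2*q - 24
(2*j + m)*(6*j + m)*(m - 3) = 12*j^2*m - 36*j^2 + 8*j*m^2 - 24*j*m + m^3 - 3*m^2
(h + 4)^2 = h^2 + 8*h + 16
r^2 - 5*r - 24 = (r - 8)*(r + 3)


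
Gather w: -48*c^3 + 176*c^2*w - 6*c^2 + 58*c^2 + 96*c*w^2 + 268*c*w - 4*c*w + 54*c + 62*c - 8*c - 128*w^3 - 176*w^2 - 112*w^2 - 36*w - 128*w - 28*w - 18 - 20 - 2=-48*c^3 + 52*c^2 + 108*c - 128*w^3 + w^2*(96*c - 288) + w*(176*c^2 + 264*c - 192) - 40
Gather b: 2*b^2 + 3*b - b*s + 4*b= 2*b^2 + b*(7 - s)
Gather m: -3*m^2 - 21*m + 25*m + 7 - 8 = -3*m^2 + 4*m - 1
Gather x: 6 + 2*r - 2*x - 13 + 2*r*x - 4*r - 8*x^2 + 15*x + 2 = -2*r - 8*x^2 + x*(2*r + 13) - 5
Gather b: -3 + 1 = -2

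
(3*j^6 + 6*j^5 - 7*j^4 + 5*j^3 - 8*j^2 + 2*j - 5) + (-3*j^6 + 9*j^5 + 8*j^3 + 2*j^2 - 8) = 15*j^5 - 7*j^4 + 13*j^3 - 6*j^2 + 2*j - 13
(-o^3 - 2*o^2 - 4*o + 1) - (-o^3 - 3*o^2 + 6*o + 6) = o^2 - 10*o - 5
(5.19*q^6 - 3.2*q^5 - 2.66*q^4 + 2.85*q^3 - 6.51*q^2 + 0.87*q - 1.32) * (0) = 0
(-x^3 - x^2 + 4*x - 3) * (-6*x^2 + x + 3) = 6*x^5 + 5*x^4 - 28*x^3 + 19*x^2 + 9*x - 9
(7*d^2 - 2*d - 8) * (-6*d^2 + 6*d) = -42*d^4 + 54*d^3 + 36*d^2 - 48*d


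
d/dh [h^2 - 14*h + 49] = 2*h - 14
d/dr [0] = 0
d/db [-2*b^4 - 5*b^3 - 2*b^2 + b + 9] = -8*b^3 - 15*b^2 - 4*b + 1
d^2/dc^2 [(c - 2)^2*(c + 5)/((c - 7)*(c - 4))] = 8*(22*c^3 - 237*c^2 + 759*c - 571)/(c^6 - 33*c^5 + 447*c^4 - 3179*c^3 + 12516*c^2 - 25872*c + 21952)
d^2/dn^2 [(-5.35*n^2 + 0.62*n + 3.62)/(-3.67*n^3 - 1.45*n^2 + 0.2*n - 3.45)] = (144.11723*n^6 - 50.1043079999999*n^5 - 581.323596*n^4 - 1256.98189*n^3 - 96.10251*n^2 + 299.91588*n + 162.42965)/(49.430863*n^9 + 58.589715*n^8 + 15.067185*n^7 + 136.06594*n^6 + 109.33395*n^5 + 6.741075*n^4 + 125.035525*n^3 + 52.189875*n^2 - 7.1415*n + 41.063625)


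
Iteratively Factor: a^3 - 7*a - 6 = (a - 3)*(a^2 + 3*a + 2) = (a - 3)*(a + 2)*(a + 1)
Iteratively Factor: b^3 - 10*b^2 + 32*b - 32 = (b - 2)*(b^2 - 8*b + 16) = (b - 4)*(b - 2)*(b - 4)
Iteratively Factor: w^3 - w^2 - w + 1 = (w + 1)*(w^2 - 2*w + 1) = (w - 1)*(w + 1)*(w - 1)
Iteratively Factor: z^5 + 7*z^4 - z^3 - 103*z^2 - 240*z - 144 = (z + 4)*(z^4 + 3*z^3 - 13*z^2 - 51*z - 36) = (z + 3)*(z + 4)*(z^3 - 13*z - 12) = (z + 1)*(z + 3)*(z + 4)*(z^2 - z - 12) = (z + 1)*(z + 3)^2*(z + 4)*(z - 4)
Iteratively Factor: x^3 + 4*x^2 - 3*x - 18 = (x + 3)*(x^2 + x - 6) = (x + 3)^2*(x - 2)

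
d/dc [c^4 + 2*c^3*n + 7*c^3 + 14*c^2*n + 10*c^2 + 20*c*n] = 4*c^3 + 6*c^2*n + 21*c^2 + 28*c*n + 20*c + 20*n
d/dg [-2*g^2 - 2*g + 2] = -4*g - 2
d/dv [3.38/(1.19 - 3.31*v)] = 11.1878/(3.31*v - 1.19)^2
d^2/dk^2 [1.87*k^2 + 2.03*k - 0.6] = 3.74000000000000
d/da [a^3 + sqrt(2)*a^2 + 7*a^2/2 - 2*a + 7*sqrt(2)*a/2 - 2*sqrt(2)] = 3*a^2 + 2*sqrt(2)*a + 7*a - 2 + 7*sqrt(2)/2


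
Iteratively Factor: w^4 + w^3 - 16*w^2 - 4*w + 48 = (w - 2)*(w^3 + 3*w^2 - 10*w - 24) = (w - 2)*(w + 4)*(w^2 - w - 6) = (w - 3)*(w - 2)*(w + 4)*(w + 2)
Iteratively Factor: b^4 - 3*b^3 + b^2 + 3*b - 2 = (b - 1)*(b^3 - 2*b^2 - b + 2) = (b - 1)*(b + 1)*(b^2 - 3*b + 2) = (b - 2)*(b - 1)*(b + 1)*(b - 1)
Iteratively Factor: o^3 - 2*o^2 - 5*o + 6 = (o + 2)*(o^2 - 4*o + 3) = (o - 3)*(o + 2)*(o - 1)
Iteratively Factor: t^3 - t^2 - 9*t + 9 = (t + 3)*(t^2 - 4*t + 3) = (t - 1)*(t + 3)*(t - 3)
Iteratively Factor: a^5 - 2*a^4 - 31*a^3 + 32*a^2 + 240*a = (a - 4)*(a^4 + 2*a^3 - 23*a^2 - 60*a) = a*(a - 4)*(a^3 + 2*a^2 - 23*a - 60) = a*(a - 4)*(a + 3)*(a^2 - a - 20) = a*(a - 5)*(a - 4)*(a + 3)*(a + 4)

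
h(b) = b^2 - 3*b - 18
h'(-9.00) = -21.00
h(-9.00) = 90.00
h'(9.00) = 15.00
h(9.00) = 36.00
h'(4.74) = 6.48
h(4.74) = -9.75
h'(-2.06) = -7.12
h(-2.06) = -7.58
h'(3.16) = 3.32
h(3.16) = -17.49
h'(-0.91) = -4.82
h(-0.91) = -14.44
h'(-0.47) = -3.94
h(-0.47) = -16.37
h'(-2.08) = -7.16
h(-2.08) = -7.43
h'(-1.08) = -5.16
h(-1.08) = -13.59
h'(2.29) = 1.58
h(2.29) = -19.63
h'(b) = 2*b - 3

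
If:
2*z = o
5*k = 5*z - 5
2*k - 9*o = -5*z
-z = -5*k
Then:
No Solution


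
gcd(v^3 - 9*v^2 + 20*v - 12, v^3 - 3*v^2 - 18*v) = v - 6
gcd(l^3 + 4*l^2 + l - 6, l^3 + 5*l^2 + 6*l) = l^2 + 5*l + 6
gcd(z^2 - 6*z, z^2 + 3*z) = z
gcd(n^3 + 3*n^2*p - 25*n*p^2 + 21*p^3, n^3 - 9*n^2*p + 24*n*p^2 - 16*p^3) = -n + p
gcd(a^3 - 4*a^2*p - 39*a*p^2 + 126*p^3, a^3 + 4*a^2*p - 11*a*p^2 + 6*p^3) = a + 6*p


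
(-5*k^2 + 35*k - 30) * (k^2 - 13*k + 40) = -5*k^4 + 100*k^3 - 685*k^2 + 1790*k - 1200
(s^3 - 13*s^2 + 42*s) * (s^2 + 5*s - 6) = s^5 - 8*s^4 - 29*s^3 + 288*s^2 - 252*s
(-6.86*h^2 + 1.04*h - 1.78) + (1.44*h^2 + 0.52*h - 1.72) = -5.42*h^2 + 1.56*h - 3.5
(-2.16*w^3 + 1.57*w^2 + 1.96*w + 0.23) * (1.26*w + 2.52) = -2.7216*w^4 - 3.465*w^3 + 6.426*w^2 + 5.229*w + 0.5796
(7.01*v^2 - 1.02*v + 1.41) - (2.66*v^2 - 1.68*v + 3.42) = 4.35*v^2 + 0.66*v - 2.01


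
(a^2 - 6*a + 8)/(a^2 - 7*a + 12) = (a - 2)/(a - 3)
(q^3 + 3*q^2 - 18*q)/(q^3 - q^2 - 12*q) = (-q^2 - 3*q + 18)/(-q^2 + q + 12)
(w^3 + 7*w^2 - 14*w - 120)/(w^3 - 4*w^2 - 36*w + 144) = (w + 5)/(w - 6)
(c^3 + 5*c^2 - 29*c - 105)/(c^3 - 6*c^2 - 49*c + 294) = (c^2 - 2*c - 15)/(c^2 - 13*c + 42)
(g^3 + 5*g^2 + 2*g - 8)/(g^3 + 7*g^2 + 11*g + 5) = (g^3 + 5*g^2 + 2*g - 8)/(g^3 + 7*g^2 + 11*g + 5)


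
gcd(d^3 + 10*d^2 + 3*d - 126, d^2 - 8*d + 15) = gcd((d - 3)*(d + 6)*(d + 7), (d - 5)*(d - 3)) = d - 3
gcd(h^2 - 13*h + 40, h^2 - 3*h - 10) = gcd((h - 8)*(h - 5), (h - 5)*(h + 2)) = h - 5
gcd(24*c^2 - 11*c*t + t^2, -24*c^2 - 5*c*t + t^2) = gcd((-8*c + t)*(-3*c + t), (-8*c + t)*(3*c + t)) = -8*c + t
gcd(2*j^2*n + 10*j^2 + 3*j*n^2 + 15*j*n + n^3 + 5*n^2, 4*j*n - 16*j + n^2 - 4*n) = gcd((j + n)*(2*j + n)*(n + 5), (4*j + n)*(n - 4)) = 1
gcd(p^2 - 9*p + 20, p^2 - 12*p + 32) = p - 4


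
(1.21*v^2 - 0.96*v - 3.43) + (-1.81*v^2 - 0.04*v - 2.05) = -0.6*v^2 - 1.0*v - 5.48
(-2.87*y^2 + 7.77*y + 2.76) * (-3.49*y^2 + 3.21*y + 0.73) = 10.0163*y^4 - 36.33*y^3 + 13.2142*y^2 + 14.5317*y + 2.0148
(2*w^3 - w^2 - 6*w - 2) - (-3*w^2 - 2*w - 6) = 2*w^3 + 2*w^2 - 4*w + 4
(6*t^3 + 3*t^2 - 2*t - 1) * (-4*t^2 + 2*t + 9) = -24*t^5 + 68*t^3 + 27*t^2 - 20*t - 9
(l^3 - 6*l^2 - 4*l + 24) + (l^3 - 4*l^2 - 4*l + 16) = 2*l^3 - 10*l^2 - 8*l + 40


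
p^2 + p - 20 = (p - 4)*(p + 5)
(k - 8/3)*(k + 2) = k^2 - 2*k/3 - 16/3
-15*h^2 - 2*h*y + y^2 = (-5*h + y)*(3*h + y)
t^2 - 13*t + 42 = (t - 7)*(t - 6)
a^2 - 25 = (a - 5)*(a + 5)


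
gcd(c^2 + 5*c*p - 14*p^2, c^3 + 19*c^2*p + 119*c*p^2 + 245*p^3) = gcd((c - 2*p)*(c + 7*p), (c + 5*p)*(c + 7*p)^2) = c + 7*p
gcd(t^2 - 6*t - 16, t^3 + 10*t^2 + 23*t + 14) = t + 2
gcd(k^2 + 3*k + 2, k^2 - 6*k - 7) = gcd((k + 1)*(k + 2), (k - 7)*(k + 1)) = k + 1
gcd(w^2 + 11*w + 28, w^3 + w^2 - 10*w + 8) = w + 4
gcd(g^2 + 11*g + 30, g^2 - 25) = g + 5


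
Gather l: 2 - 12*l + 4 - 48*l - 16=-60*l - 10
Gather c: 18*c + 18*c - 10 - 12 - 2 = 36*c - 24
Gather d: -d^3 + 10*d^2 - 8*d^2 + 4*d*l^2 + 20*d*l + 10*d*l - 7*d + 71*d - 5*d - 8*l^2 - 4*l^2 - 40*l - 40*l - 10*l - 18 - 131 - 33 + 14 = -d^3 + 2*d^2 + d*(4*l^2 + 30*l + 59) - 12*l^2 - 90*l - 168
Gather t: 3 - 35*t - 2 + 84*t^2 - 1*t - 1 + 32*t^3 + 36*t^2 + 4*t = 32*t^3 + 120*t^2 - 32*t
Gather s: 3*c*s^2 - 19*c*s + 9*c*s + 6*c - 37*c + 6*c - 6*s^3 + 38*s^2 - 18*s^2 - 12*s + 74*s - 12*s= -25*c - 6*s^3 + s^2*(3*c + 20) + s*(50 - 10*c)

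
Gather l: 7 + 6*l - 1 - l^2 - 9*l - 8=-l^2 - 3*l - 2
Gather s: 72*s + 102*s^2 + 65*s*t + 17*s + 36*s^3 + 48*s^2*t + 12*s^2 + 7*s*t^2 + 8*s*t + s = 36*s^3 + s^2*(48*t + 114) + s*(7*t^2 + 73*t + 90)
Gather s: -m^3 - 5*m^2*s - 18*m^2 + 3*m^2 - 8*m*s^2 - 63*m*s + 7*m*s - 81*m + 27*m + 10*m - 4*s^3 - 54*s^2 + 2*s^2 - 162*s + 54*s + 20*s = -m^3 - 15*m^2 - 44*m - 4*s^3 + s^2*(-8*m - 52) + s*(-5*m^2 - 56*m - 88)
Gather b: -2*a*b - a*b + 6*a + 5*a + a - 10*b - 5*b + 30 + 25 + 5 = 12*a + b*(-3*a - 15) + 60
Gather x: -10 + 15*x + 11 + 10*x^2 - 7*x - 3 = 10*x^2 + 8*x - 2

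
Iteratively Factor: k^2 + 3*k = (k + 3)*(k)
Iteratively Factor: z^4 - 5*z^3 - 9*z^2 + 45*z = (z - 5)*(z^3 - 9*z) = (z - 5)*(z + 3)*(z^2 - 3*z) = (z - 5)*(z - 3)*(z + 3)*(z)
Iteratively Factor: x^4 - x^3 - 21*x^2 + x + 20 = (x - 1)*(x^3 - 21*x - 20) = (x - 5)*(x - 1)*(x^2 + 5*x + 4) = (x - 5)*(x - 1)*(x + 1)*(x + 4)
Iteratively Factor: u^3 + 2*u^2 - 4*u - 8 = (u - 2)*(u^2 + 4*u + 4) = (u - 2)*(u + 2)*(u + 2)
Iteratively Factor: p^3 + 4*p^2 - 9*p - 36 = (p - 3)*(p^2 + 7*p + 12) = (p - 3)*(p + 3)*(p + 4)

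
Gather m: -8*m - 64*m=-72*m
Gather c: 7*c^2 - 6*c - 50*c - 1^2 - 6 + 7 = 7*c^2 - 56*c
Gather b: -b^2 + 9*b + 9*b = -b^2 + 18*b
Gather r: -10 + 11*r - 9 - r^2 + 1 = -r^2 + 11*r - 18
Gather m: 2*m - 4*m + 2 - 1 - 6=-2*m - 5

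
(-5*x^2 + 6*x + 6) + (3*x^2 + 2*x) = -2*x^2 + 8*x + 6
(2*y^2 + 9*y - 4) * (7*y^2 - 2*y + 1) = 14*y^4 + 59*y^3 - 44*y^2 + 17*y - 4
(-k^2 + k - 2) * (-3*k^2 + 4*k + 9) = 3*k^4 - 7*k^3 + k^2 + k - 18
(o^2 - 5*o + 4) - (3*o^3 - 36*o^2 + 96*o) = -3*o^3 + 37*o^2 - 101*o + 4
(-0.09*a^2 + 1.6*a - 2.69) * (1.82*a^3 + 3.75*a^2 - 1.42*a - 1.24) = -0.1638*a^5 + 2.5745*a^4 + 1.232*a^3 - 12.2479*a^2 + 1.8358*a + 3.3356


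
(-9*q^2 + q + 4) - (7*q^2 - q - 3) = -16*q^2 + 2*q + 7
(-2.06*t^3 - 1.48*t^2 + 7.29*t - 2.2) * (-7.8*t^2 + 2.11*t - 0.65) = 16.068*t^5 + 7.1974*t^4 - 58.6458*t^3 + 33.5039*t^2 - 9.3805*t + 1.43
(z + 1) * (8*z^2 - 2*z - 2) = 8*z^3 + 6*z^2 - 4*z - 2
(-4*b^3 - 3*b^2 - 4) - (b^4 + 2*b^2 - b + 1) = -b^4 - 4*b^3 - 5*b^2 + b - 5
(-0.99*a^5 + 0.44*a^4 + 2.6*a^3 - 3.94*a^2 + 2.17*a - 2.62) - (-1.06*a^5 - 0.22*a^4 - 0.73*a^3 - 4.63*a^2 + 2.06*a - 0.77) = 0.0700000000000001*a^5 + 0.66*a^4 + 3.33*a^3 + 0.69*a^2 + 0.11*a - 1.85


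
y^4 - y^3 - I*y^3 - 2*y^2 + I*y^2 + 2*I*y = y*(y - 2)*(y + 1)*(y - I)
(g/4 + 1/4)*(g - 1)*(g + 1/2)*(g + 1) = g^4/4 + 3*g^3/8 - g^2/8 - 3*g/8 - 1/8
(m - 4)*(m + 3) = m^2 - m - 12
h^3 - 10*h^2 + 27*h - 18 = (h - 6)*(h - 3)*(h - 1)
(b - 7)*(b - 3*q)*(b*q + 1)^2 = b^4*q^2 - 3*b^3*q^3 - 7*b^3*q^2 + 2*b^3*q + 21*b^2*q^3 - 6*b^2*q^2 - 14*b^2*q + b^2 + 42*b*q^2 - 3*b*q - 7*b + 21*q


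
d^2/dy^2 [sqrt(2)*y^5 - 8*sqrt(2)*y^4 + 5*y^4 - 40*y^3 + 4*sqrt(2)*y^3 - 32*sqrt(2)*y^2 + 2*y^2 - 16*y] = 20*sqrt(2)*y^3 - 96*sqrt(2)*y^2 + 60*y^2 - 240*y + 24*sqrt(2)*y - 64*sqrt(2) + 4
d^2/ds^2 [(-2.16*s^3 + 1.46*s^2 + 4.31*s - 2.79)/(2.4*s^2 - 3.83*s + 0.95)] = (-2.8421709430404e-14*s^5 + 5.6843418860808e-14*s^4 + 22.971792*s^3 - 69.24024*s^2 + 83.21688*s - 35.130892)/(13.824*s^6 - 66.1824*s^5 + 122.03208*s^4 - 108.576287*s^3 + 48.304365*s^2 - 10.369725*s + 0.857375)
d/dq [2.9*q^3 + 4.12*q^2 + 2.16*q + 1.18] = 8.7*q^2 + 8.24*q + 2.16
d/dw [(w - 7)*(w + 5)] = 2*w - 2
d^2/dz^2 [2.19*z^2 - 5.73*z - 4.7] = 4.38000000000000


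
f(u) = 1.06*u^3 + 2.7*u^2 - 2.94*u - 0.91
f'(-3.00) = 9.48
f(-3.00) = 3.59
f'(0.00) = -2.94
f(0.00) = -0.91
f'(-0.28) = -4.20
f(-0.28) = 0.10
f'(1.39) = 10.71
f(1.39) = 3.07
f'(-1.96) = -1.31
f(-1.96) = 7.24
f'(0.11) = -2.31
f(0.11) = -1.20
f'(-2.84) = 7.37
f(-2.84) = 4.94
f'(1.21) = 8.25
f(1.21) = 1.36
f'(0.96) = 5.17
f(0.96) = -0.31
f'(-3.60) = 18.83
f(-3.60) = -4.79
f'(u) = 3.18*u^2 + 5.4*u - 2.94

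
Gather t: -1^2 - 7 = -8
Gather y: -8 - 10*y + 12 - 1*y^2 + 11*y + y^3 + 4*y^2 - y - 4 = y^3 + 3*y^2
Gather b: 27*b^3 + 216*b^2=27*b^3 + 216*b^2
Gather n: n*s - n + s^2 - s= n*(s - 1) + s^2 - s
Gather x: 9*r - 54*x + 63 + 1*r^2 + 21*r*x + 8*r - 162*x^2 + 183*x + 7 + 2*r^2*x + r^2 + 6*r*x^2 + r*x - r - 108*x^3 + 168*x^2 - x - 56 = 2*r^2 + 16*r - 108*x^3 + x^2*(6*r + 6) + x*(2*r^2 + 22*r + 128) + 14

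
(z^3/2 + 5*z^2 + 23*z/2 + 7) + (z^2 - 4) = z^3/2 + 6*z^2 + 23*z/2 + 3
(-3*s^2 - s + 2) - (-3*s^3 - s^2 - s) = 3*s^3 - 2*s^2 + 2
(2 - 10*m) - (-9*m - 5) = 7 - m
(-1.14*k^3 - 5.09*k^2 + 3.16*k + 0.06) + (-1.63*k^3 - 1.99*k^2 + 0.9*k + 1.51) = -2.77*k^3 - 7.08*k^2 + 4.06*k + 1.57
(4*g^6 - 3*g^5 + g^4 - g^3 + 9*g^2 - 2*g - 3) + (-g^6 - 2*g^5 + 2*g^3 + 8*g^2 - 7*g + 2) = 3*g^6 - 5*g^5 + g^4 + g^3 + 17*g^2 - 9*g - 1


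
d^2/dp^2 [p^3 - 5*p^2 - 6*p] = 6*p - 10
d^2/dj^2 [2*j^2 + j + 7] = 4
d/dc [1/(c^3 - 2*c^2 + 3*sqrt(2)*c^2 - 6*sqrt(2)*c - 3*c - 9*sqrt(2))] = (-3*c^2 - 6*sqrt(2)*c + 4*c + 3 + 6*sqrt(2))/(-c^3 - 3*sqrt(2)*c^2 + 2*c^2 + 3*c + 6*sqrt(2)*c + 9*sqrt(2))^2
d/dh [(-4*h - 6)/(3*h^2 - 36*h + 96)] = 4*(h^2 + 3*h - 50)/(3*(h^4 - 24*h^3 + 208*h^2 - 768*h + 1024))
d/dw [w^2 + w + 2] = 2*w + 1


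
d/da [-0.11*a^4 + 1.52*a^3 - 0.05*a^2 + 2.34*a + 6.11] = -0.44*a^3 + 4.56*a^2 - 0.1*a + 2.34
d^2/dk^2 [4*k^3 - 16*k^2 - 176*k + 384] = 24*k - 32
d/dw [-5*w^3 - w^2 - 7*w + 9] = -15*w^2 - 2*w - 7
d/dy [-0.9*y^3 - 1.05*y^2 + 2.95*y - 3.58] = -2.7*y^2 - 2.1*y + 2.95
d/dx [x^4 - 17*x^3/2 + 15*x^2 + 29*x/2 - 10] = 4*x^3 - 51*x^2/2 + 30*x + 29/2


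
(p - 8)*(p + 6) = p^2 - 2*p - 48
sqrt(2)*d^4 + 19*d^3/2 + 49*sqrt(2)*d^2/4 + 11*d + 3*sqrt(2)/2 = (d + sqrt(2)/2)*(d + sqrt(2))*(d + 3*sqrt(2))*(sqrt(2)*d + 1/2)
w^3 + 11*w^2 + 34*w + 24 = (w + 1)*(w + 4)*(w + 6)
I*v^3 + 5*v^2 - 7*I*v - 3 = (v - 3*I)*(v - I)*(I*v + 1)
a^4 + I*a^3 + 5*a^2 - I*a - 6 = (a - 2*I)*(a + 3*I)*(-I*a + I)*(I*a + I)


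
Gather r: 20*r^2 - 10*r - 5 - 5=20*r^2 - 10*r - 10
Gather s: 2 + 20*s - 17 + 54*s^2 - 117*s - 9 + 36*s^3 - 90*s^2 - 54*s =36*s^3 - 36*s^2 - 151*s - 24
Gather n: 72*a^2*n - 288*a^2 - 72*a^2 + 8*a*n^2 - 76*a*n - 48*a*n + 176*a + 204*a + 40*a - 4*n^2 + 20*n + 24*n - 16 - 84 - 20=-360*a^2 + 420*a + n^2*(8*a - 4) + n*(72*a^2 - 124*a + 44) - 120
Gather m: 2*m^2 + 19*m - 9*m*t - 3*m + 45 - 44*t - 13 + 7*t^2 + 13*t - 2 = 2*m^2 + m*(16 - 9*t) + 7*t^2 - 31*t + 30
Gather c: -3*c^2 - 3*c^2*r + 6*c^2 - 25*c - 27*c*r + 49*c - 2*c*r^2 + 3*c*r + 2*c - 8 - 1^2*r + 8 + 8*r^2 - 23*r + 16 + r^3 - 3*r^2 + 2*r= c^2*(3 - 3*r) + c*(-2*r^2 - 24*r + 26) + r^3 + 5*r^2 - 22*r + 16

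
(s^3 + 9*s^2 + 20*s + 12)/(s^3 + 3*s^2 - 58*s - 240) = (s^2 + 3*s + 2)/(s^2 - 3*s - 40)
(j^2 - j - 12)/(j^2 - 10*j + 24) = (j + 3)/(j - 6)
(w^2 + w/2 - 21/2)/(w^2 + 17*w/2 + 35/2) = (w - 3)/(w + 5)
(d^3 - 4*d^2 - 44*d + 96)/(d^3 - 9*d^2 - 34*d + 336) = (d - 2)/(d - 7)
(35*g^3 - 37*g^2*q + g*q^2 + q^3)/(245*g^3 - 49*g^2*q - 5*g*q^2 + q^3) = (-g + q)/(-7*g + q)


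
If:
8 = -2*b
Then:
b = -4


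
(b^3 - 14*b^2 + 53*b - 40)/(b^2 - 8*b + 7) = (b^2 - 13*b + 40)/(b - 7)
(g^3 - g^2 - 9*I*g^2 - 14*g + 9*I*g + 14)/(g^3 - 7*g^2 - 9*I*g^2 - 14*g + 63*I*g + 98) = (g - 1)/(g - 7)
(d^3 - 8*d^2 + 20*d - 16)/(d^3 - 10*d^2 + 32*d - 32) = (d - 2)/(d - 4)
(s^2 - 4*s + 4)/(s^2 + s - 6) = (s - 2)/(s + 3)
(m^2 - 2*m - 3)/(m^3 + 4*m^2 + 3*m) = (m - 3)/(m*(m + 3))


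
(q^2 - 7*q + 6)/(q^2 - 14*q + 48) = (q - 1)/(q - 8)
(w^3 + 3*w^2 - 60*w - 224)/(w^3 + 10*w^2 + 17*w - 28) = (w - 8)/(w - 1)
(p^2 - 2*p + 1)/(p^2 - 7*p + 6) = (p - 1)/(p - 6)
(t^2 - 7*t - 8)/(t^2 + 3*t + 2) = (t - 8)/(t + 2)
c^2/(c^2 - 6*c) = c/(c - 6)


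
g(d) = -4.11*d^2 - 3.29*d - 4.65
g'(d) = -8.22*d - 3.29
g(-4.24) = -64.59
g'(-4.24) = 31.56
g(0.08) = -4.94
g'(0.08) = -3.95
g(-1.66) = -10.51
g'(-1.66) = 10.36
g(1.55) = -19.62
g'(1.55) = -16.03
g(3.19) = -56.97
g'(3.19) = -29.51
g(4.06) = -85.75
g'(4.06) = -36.66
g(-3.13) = -34.62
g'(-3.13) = 22.44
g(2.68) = -42.99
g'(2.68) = -25.32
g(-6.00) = -132.87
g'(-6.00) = 46.03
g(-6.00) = -132.87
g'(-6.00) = 46.03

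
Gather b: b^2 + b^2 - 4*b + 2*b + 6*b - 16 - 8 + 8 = 2*b^2 + 4*b - 16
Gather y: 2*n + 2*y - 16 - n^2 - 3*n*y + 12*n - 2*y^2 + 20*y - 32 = -n^2 + 14*n - 2*y^2 + y*(22 - 3*n) - 48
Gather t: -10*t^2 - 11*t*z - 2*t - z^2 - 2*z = -10*t^2 + t*(-11*z - 2) - z^2 - 2*z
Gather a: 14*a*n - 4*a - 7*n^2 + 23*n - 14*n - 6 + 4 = a*(14*n - 4) - 7*n^2 + 9*n - 2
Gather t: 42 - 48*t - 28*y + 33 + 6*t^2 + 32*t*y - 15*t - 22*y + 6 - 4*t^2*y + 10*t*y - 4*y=t^2*(6 - 4*y) + t*(42*y - 63) - 54*y + 81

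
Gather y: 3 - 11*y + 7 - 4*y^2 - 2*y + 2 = -4*y^2 - 13*y + 12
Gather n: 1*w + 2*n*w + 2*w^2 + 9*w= 2*n*w + 2*w^2 + 10*w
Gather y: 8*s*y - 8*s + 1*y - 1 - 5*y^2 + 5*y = -8*s - 5*y^2 + y*(8*s + 6) - 1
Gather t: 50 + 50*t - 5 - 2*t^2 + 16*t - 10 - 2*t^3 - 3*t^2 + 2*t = -2*t^3 - 5*t^2 + 68*t + 35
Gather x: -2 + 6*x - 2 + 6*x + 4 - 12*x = 0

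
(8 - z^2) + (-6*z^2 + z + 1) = -7*z^2 + z + 9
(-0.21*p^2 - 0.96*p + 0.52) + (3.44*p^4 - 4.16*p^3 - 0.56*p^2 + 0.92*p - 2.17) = 3.44*p^4 - 4.16*p^3 - 0.77*p^2 - 0.0399999999999999*p - 1.65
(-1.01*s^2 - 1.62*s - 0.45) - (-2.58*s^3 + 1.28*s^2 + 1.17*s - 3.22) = 2.58*s^3 - 2.29*s^2 - 2.79*s + 2.77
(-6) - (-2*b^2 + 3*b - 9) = 2*b^2 - 3*b + 3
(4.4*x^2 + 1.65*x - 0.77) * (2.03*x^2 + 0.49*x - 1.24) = 8.932*x^4 + 5.5055*x^3 - 6.2106*x^2 - 2.4233*x + 0.9548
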